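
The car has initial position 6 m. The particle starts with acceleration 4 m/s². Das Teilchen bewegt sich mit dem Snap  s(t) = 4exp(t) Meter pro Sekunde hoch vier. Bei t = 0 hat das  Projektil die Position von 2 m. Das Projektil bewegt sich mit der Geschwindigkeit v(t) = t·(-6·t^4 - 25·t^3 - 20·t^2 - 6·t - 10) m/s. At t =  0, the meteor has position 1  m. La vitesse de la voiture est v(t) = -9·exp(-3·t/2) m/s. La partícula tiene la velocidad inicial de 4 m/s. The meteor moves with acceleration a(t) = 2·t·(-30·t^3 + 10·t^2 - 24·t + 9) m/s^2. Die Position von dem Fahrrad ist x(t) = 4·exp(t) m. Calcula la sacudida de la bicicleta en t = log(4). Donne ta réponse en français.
Pour résoudre ceci, nous devons prendre 3 dérivées de notre équation de la position x(t) = 4·exp(t). En prenant d/dt de x(t), nous trouvons v(t) = 4·exp(t). En dérivant la vitesse, nous obtenons l'accélération: a(t) = 4·exp(t). En prenant d/dt de a(t), nous trouvons j(t) = 4·exp(t). En utilisant j(t) = 4·exp(t) et en substituant t = log(4), nous trouvons j = 16.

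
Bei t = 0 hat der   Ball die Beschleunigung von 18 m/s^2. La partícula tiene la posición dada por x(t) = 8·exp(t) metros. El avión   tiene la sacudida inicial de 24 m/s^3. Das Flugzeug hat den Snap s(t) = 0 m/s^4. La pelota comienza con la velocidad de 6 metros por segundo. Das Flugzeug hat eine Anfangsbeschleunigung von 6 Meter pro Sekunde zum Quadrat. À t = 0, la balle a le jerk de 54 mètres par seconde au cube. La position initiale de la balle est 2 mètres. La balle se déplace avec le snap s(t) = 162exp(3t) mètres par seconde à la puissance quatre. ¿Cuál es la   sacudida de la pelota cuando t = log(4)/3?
Necesitamos integrar nuestra ecuación del snap s(t) = 162·exp(3·t) 1 vez. Tomando ∫s(t)dt y aplicando j(0) = 54, encontramos j(t) = 54·exp(3·t). Usando j(t) = 54·exp(3·t) y sustituyendo t = log(4)/3, encontramos j = 216.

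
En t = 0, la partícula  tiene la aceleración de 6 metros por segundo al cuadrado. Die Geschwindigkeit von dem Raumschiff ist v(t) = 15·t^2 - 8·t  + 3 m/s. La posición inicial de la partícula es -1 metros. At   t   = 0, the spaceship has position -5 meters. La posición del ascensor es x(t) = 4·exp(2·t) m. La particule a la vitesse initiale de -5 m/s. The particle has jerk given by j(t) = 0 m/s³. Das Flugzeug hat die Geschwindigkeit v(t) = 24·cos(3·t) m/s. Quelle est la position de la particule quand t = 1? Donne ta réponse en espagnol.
Para resolver esto, necesitamos tomar 3 integrales de nuestra ecuación de la sacudida j(t) = 0. La antiderivada de la sacudida es la aceleración. Usando a(0) = 6, obtenemos a(t) = 6. Integrando la aceleración y usando la condición inicial v(0) = -5, obtenemos v(t) = 6·t - 5. Tomando ∫v(t)dt y aplicando x(0) = -1, encontramos x(t) = 3·t^2 - 5·t - 1. De la ecuación de la posición x(t) = 3·t^2 - 5·t - 1, sustituimos t = 1 para obtener x = -3.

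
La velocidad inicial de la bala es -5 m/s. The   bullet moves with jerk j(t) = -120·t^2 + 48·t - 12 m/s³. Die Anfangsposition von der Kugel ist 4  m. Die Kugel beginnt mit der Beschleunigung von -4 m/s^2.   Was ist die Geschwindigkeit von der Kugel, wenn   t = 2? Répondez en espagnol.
Para resolver esto, necesitamos tomar 2 antiderivadas de nuestra ecuación de la sacudida j(t) = -120·t^2 + 48·t - 12. Integrando la sacudida y usando la condición inicial a(0) = -4, obtenemos a(t) = -40·t^3 + 24·t^2 - 12·t - 4. La integral de la aceleración es la velocidad. Usando v(0) = -5, obtenemos v(t) = -10·t^4 + 8·t^3 - 6·t^2 - 4·t - 5. De la ecuación de la velocidad v(t) = -10·t^4 + 8·t^3 - 6·t^2 - 4·t - 5, sustituimos t = 2 para obtener v = -133.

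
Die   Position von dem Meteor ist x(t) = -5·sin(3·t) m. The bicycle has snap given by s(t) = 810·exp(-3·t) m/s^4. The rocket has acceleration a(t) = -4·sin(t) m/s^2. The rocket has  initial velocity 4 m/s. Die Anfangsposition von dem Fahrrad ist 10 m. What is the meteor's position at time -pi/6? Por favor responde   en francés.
De l'équation de la position x(t) = -5·sin(3·t), nous substituons t = -pi/6 pour obtenir x = 5.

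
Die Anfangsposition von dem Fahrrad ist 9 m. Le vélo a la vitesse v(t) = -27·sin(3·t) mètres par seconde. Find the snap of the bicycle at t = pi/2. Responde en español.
Partiendo de la velocidad v(t) = -27·sin(3·t), tomamos 3 derivadas. Tomando d/dt de v(t), encontramos a(t) = -81·cos(3·t). Tomando d/dt de a(t), encontramos j(t) = 243·sin(3·t). Derivando la sacudida, obtenemos el snap: s(t) = 729·cos(3·t). Usando s(t) = 729·cos(3·t) y sustituyendo t = pi/2, encontramos s = 0.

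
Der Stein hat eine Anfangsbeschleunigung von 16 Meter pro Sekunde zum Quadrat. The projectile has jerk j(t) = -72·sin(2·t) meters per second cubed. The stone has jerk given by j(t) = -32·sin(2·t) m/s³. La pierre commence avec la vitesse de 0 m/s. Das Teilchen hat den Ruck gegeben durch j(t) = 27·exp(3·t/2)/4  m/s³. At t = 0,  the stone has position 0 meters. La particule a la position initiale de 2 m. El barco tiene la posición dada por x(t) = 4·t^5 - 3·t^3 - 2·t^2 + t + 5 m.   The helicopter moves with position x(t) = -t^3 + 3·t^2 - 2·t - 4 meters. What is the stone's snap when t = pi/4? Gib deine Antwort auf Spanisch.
Partiendo de la sacudida j(t) = -32·sin(2·t), tomamos 1 derivada. Derivando la sacudida, obtenemos el snap: s(t) = -64·cos(2·t). Usando s(t) = -64·cos(2·t) y sustituyendo t = pi/4, encontramos s = 0.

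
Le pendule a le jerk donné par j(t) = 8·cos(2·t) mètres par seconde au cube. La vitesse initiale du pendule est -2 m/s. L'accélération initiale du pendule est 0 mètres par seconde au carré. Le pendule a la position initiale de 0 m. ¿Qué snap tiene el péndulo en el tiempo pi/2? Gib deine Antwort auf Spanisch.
Debemos derivar nuestra ecuación de la sacudida j(t) = 8·cos(2·t) 1 vez. Tomando d/dt de j(t), encontramos s(t) = -16·sin(2·t). Tenemos el snap s(t) = -16·sin(2·t). Sustituyendo t = pi/2: s(pi/2) = 0.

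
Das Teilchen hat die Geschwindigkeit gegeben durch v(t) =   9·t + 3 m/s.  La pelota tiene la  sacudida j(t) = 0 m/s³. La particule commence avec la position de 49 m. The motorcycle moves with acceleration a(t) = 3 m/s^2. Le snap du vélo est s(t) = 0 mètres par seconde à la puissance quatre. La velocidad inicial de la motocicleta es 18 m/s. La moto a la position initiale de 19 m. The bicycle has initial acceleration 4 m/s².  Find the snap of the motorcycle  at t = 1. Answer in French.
En partant de l'accélération a(t) = 3, nous prenons 2 dérivées. La dérivée de l'accélération donne le jerk: j(t) = 0. En dérivant le jerk, nous obtenons le snap: s(t) = 0. De l'équation du snap s(t) = 0, nous substituons t = 1 pour obtenir s = 0.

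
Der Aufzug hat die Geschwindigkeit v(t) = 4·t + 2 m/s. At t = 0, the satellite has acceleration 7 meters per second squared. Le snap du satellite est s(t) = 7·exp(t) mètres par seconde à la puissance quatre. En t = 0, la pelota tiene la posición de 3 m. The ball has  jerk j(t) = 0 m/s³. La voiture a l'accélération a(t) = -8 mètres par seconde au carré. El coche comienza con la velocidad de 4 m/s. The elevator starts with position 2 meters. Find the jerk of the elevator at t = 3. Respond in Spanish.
Partiendo de la velocidad v(t) = 4·t + 2, tomamos 2 derivadas. La derivada de la velocidad da la aceleración: a(t) = 4. La derivada de la aceleración da la sacudida: j(t) = 0. Tenemos la sacudida j(t) = 0. Sustituyendo t = 3: j(3) = 0.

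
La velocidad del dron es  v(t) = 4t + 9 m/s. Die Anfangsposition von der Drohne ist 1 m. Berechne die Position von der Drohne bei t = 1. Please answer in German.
Um dies zu lösen, müssen wir 1 Integral unserer Gleichung für die Geschwindigkeit v(t) = 4·t + 9 finden. Durch Integration von der Geschwindigkeit und Verwendung der Anfangsbedingung x(0) = 1, erhalten wir x(t) = 2·t^2 + 9·t + 1. Mit x(t) = 2·t^2 + 9·t + 1 und Einsetzen von t = 1, finden wir x = 12.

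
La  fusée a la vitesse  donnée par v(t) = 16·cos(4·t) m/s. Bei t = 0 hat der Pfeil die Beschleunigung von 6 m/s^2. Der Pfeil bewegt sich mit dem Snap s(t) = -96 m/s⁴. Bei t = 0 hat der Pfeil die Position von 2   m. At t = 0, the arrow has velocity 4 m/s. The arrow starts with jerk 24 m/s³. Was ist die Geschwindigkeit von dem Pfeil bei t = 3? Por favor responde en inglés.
We must find the antiderivative of our snap equation s(t) = -96 3 times. Finding the antiderivative of s(t) and using j(0) = 24: j(t) = 24 - 96·t. The antiderivative of jerk is acceleration. Using a(0) = 6, we get a(t) = -48·t^2 + 24·t + 6. Taking ∫a(t)dt and applying v(0) = 4, we find v(t) = -16·t^3 + 12·t^2 + 6·t + 4. From the given velocity equation v(t) = -16·t^3 + 12·t^2 + 6·t + 4, we substitute t = 3 to get v = -302.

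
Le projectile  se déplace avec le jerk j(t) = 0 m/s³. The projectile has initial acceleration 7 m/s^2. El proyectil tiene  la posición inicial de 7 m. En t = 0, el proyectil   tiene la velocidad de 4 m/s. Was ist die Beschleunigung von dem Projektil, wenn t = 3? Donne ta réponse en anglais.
To solve this, we need to take 1 integral of our jerk equation j(t) = 0. The antiderivative of jerk, with a(0) = 7, gives acceleration: a(t) = 7. Using a(t) = 7 and substituting t = 3, we find a = 7.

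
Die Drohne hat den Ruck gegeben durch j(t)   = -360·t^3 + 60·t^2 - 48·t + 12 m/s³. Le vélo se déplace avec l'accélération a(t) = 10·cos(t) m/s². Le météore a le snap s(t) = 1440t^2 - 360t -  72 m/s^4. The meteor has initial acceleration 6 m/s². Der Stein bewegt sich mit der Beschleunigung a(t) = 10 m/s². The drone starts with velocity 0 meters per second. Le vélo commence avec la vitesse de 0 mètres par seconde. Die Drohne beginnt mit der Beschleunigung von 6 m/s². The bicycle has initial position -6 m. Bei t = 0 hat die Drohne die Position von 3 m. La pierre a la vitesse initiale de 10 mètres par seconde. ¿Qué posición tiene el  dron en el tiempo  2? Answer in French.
Nous devons trouver la primitive de notre équation du jerk j(t) = -360·t^3 + 60·t^2 - 48·t + 12 3 fois. En intégrant le jerk et en utilisant la condition initiale a(0) = 6, nous obtenons a(t) = -90·t^4 + 20·t^3 - 24·t^2 + 12·t + 6. L'intégrale de l'accélération, avec v(0) = 0, donne la vitesse: v(t) = t·(-18·t^4 + 5·t^3 - 8·t^2 + 6·t + 6). En intégrant la vitesse et en utilisant la condition initiale x(0) = 3, nous obtenons x(t) = -3·t^6 + t^5 - 2·t^4 + 2·t^3 + 3·t^2 + 3. De l'équation de la position x(t) = -3·t^6 + t^5 - 2·t^4 + 2·t^3 + 3·t^2 + 3, nous substituons t = 2 pour obtenir x = -161.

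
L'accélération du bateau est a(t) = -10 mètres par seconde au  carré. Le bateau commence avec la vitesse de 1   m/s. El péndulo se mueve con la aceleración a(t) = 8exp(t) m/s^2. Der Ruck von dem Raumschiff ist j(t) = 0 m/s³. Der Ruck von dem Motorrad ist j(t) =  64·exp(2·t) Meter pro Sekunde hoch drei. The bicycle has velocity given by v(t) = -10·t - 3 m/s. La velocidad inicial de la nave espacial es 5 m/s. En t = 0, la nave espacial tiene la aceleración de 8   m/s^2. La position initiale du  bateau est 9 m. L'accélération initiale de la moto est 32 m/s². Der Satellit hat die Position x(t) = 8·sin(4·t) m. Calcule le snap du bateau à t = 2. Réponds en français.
En partant de l'accélération a(t) = -10, nous prenons 2 dérivées. En prenant d/dt de a(t), nous trouvons j(t) = 0. La dérivée du jerk donne le snap: s(t) = 0. De l'équation du snap s(t) = 0, nous substituons t = 2 pour obtenir s = 0.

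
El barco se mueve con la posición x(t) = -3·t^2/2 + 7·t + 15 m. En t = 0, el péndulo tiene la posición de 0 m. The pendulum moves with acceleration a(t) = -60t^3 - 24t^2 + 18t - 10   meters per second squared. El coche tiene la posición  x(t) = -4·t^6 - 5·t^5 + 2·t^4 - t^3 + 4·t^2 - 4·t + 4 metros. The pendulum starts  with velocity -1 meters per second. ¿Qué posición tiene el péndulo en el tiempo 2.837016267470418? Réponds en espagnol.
Para resolver esto, necesitamos tomar 2 integrales de nuestra ecuación de la aceleración a(t) = -60·t^3 - 24·t^2 + 18·t - 10. La antiderivada de la aceleración, con v(0) = -1, da la velocidad: v(t) = -15·t^4 - 8·t^3 + 9·t^2 - 10·t - 1. Tomando ∫v(t)dt y aplicando x(0) = 0, encontramos x(t) = -3·t^5 - 2·t^4 + 3·t^3 - 5·t^2 - t. De la ecuación de la posición x(t) = -3·t^5 - 2·t^4 + 3·t^3 - 5·t^2 - t, sustituimos t = 2.837016267470418 para obtener x = -655.493487447219.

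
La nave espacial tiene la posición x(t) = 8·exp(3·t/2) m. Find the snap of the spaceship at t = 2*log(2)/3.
To solve this, we need to take 4 derivatives of our position equation x(t) = 8·exp(3·t/2). The derivative of position gives velocity: v(t) = 12·exp(3·t/2). Differentiating velocity, we get acceleration: a(t) = 18·exp(3·t/2). Differentiating acceleration, we get jerk: j(t) = 27·exp(3·t/2). Taking d/dt of j(t), we find s(t) = 81·exp(3·t/2)/2. We have snap s(t) = 81·exp(3·t/2)/2. Substituting t = 2*log(2)/3: s(2*log(2)/3) = 81.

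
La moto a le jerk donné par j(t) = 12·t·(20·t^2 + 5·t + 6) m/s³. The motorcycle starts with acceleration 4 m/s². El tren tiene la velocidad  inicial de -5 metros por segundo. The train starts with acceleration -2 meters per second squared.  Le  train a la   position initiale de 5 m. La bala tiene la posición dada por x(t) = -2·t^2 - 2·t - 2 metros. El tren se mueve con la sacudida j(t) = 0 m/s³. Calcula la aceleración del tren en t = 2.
Partiendo de la sacudida j(t) = 0, tomamos 1 integral. La integral de la sacudida es la aceleración. Usando a(0) = -2, obtenemos a(t) = -2. De la ecuación de la aceleración a(t) = -2, sustituimos t = 2 para obtener a = -2.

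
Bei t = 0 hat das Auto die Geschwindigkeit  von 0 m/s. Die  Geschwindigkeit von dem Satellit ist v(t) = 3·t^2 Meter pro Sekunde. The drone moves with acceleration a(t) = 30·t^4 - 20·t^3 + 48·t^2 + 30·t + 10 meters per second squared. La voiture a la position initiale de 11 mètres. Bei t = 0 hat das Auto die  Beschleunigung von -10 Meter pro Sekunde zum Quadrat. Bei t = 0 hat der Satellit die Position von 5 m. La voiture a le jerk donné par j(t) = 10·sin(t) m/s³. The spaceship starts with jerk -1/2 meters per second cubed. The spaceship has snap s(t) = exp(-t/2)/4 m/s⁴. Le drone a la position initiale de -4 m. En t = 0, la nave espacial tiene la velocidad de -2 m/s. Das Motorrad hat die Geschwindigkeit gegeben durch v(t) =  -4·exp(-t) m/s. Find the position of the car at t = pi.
We must find the antiderivative of our jerk equation j(t) = 10·sin(t) 3 times. Taking ∫j(t)dt and applying a(0) = -10, we find a(t) = -10·cos(t). Finding the antiderivative of a(t) and using v(0) = 0: v(t) = -10·sin(t). The antiderivative of velocity, with x(0) = 11, gives position: x(t) = 10·cos(t) + 1. We have position x(t) = 10·cos(t) + 1. Substituting t = pi: x(pi) = -9.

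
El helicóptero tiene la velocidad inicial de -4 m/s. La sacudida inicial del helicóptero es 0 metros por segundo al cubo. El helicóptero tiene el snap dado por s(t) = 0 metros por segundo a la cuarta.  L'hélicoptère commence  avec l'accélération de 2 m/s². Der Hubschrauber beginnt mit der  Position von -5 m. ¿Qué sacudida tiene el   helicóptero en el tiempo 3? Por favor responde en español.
Para resolver esto, necesitamos tomar 1 antiderivada de nuestra ecuación del snap s(t) = 0. La antiderivada del snap es la sacudida. Usando j(0) = 0, obtenemos j(t) = 0. De la ecuación de la sacudida j(t) = 0, sustituimos t = 3 para obtener j = 0.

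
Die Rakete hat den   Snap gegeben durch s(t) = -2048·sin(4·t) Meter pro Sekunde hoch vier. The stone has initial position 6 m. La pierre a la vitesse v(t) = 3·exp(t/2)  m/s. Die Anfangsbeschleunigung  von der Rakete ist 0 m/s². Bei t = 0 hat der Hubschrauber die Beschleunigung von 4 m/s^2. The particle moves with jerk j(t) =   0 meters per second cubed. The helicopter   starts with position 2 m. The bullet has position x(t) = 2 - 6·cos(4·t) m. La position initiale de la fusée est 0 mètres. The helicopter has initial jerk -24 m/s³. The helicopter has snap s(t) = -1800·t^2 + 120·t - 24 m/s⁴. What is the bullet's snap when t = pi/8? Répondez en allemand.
Um dies zu lösen, müssen wir 4 Ableitungen unserer Gleichung für die Position x(t) = 2 - 6·cos(4·t) nehmen. Durch Ableiten von der Position erhalten wir die Geschwindigkeit: v(t) = 24·sin(4·t). Mit d/dt von v(t) finden wir a(t) = 96·cos(4·t). Mit d/dt von a(t) finden wir j(t) = -384·sin(4·t). Mit d/dt von j(t) finden wir s(t) = -1536·cos(4·t). Mit s(t) = -1536·cos(4·t) und Einsetzen von t = pi/8, finden wir s = 0.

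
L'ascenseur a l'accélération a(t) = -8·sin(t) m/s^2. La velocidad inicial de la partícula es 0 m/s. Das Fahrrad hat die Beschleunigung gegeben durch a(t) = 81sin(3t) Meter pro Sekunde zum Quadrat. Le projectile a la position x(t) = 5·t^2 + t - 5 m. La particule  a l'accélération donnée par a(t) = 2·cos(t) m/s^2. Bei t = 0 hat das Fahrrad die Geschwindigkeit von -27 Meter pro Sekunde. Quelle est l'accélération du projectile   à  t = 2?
Pour résoudre ceci, nous devons prendre 2 dérivées de notre équation de la position x(t) = 5·t^2 + t - 5. En prenant d/dt de x(t), nous trouvons v(t) = 10·t + 1. La dérivée de la vitesse donne l'accélération: a(t) = 10. De l'équation de l'accélération a(t) = 10, nous substituons t = 2 pour obtenir a = 10.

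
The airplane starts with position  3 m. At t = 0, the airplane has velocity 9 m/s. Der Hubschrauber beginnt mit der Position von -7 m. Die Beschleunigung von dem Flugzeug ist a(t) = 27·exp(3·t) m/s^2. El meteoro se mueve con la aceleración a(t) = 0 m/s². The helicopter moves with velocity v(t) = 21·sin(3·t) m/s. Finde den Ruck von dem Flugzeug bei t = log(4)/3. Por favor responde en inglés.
To solve this, we need to take 1 derivative of our acceleration equation a(t) = 27·exp(3·t). Taking d/dt of a(t), we find j(t) = 81·exp(3·t). We have jerk j(t) = 81·exp(3·t). Substituting t = log(4)/3: j(log(4)/3) = 324.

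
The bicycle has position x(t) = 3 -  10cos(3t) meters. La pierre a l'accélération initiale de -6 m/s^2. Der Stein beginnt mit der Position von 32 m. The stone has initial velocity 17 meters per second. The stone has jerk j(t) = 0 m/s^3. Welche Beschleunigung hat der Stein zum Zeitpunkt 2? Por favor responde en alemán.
Wir müssen unsere Gleichung für den Ruck j(t) = 0 1-mal integrieren. Das Integral von dem Ruck ist die Beschleunigung. Mit a(0) = -6 erhalten wir a(t) = -6. Mit a(t) = -6 und Einsetzen von t = 2, finden wir a = -6.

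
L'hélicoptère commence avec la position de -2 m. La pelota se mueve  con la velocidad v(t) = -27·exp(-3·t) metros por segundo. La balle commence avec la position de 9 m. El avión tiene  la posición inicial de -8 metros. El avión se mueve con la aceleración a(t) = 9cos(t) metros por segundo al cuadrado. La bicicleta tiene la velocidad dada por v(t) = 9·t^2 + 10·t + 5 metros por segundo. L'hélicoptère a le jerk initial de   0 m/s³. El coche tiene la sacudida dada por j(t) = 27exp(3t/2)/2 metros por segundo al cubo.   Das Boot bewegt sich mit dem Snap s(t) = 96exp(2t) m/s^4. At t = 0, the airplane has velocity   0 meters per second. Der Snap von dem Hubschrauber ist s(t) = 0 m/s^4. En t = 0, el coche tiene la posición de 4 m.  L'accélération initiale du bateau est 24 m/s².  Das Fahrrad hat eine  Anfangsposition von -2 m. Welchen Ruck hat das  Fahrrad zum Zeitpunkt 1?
Ausgehend von der Geschwindigkeit v(t) = 9·t^2 + 10·t + 5, nehmen wir 2 Ableitungen. Die Ableitung von der Geschwindigkeit ergibt die Beschleunigung: a(t) = 18·t + 10. Die Ableitung von der Beschleunigung ergibt den Ruck: j(t) = 18. Mit j(t) = 18 und Einsetzen von t = 1, finden wir j = 18.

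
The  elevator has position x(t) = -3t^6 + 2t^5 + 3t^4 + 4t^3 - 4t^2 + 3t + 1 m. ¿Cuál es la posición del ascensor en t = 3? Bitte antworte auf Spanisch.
Tenemos la posición x(t) = -3·t^6 + 2·t^5 + 3·t^4 + 4·t^3 - 4·t^2 + 3·t + 1. Sustituyendo t = 3: x(3) = -1376.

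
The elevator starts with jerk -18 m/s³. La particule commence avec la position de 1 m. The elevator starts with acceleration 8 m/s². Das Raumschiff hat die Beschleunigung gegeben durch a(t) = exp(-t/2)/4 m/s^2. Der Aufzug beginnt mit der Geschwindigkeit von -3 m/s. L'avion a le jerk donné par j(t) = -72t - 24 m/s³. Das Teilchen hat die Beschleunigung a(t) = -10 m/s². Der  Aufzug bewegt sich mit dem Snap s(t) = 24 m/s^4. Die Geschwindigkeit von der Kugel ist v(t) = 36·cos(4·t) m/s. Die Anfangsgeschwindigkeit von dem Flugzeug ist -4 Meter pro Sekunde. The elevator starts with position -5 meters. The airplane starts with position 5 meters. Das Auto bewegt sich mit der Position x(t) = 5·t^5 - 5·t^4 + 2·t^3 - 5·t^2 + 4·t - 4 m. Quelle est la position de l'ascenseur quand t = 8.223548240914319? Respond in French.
Pour résoudre ceci, nous devons prendre 4 intégrales de notre équation du snap s(t) = 24. La primitive du snap est le jerk. En utilisant j(0) = -18, nous obtenons j(t) = 24·t - 18. La primitive du jerk est l'accélération. En utilisant a(0) = 8, nous obtenons a(t) = 12·t^2 - 18·t + 8. En intégrant l'accélération et en utilisant la condition initiale v(0) = -3, nous obtenons v(t) = 4·t^3 - 9·t^2 + 8·t - 3. La primitive de la vitesse est la position. En utilisant x(0) = -5, nous obtenons x(t) = t^4 - 3·t^3 + 4·t^2 - 3·t - 5. En utilisant x(t) = t^4 - 3·t^3 + 4·t^2 - 3·t - 5 et en substituant t = 8.223548240914319, nous trouvons x = 3145.81765176616.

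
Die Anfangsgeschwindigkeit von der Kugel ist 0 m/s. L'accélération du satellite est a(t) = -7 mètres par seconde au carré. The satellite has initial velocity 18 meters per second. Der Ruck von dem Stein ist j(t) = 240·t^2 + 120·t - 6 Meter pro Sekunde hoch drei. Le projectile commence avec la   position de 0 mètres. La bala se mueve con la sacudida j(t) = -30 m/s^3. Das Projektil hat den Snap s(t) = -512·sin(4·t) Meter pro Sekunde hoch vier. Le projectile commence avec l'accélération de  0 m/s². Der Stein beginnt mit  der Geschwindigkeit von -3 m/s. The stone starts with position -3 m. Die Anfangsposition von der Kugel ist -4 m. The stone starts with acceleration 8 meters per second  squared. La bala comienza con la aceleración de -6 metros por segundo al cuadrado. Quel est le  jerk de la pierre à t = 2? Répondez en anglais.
We have jerk j(t) = 240·t^2 + 120·t - 6. Substituting t = 2: j(2) = 1194.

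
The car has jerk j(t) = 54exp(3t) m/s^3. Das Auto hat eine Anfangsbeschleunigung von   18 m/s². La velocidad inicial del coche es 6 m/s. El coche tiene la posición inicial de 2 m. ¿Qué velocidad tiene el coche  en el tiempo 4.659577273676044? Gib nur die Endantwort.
La velocidad en t = 4.659577273676044 es v = 7063782.91948273.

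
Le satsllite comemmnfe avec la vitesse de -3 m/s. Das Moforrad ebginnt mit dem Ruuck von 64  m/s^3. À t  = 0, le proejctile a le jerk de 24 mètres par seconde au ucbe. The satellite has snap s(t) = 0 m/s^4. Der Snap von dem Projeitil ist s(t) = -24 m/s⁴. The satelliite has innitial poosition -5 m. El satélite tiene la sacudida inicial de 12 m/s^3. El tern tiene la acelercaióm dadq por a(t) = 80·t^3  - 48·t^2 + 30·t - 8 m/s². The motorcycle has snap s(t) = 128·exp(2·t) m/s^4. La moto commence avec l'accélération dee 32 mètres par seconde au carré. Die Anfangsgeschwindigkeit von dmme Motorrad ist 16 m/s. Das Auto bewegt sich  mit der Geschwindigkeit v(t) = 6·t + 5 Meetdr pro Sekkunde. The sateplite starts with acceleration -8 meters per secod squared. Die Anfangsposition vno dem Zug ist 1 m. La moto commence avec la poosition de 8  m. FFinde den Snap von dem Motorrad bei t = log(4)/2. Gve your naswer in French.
Nous avons le snap s(t) = 128·exp(2·t). En substituant t = log(4)/2: s(log(4)/2) = 512.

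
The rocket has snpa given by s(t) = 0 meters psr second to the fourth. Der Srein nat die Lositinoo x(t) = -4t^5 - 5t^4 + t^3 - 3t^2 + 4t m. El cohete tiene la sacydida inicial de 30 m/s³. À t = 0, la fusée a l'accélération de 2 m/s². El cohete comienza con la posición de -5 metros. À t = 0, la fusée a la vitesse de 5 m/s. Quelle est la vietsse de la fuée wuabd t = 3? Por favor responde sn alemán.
Ausgehend von dem Snap s(t) = 0, nehmen wir 3 Stammfunktionen. Mit ∫s(t)dt und Anwendung von j(0) = 30, finden wir j(t) = 30. Das Integral von dem Ruck, mit a(0) = 2, ergibt die Beschleunigung: a(t) = 30·t + 2. Mit ∫a(t)dt und Anwendung von v(0) = 5, finden wir v(t) = 15·t^2 + 2·t + 5. Wir haben die Geschwindigkeit v(t) = 15·t^2 + 2·t + 5. Durch Einsetzen von t = 3: v(3) = 146.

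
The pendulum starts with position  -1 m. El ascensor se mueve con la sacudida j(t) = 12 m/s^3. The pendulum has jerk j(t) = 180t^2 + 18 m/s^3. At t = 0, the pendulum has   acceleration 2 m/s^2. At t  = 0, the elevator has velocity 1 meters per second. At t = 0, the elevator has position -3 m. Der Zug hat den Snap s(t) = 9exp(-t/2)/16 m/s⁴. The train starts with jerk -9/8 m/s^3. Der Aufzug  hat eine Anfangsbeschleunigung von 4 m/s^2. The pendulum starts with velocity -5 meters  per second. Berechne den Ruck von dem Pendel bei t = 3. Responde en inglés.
From the given jerk equation j(t) = 180·t^2 + 18, we substitute t = 3 to get j = 1638.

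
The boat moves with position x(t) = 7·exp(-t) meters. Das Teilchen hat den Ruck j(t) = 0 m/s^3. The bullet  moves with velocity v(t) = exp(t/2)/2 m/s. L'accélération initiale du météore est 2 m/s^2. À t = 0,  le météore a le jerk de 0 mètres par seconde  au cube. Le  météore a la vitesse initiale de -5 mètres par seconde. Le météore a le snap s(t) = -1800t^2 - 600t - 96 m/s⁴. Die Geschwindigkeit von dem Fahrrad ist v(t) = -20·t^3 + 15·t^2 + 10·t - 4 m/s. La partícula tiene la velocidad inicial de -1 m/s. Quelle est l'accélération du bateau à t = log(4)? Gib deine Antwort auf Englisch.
To solve this, we need to take 2 derivatives of our position equation x(t) = 7·exp(-t). The derivative of position gives velocity: v(t) = -7·exp(-t). Taking d/dt of v(t), we find a(t) = 7·exp(-t). From the given acceleration equation a(t) = 7·exp(-t), we substitute t = log(4) to get a = 7/4.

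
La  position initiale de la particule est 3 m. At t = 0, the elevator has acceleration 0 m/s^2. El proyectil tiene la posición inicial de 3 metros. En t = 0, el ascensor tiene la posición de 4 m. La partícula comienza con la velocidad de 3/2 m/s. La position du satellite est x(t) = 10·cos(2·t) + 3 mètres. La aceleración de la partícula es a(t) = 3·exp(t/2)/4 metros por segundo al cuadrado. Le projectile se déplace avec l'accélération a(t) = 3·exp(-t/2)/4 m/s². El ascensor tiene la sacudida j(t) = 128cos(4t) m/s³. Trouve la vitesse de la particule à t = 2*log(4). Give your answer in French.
Nous devons trouver l'intégrale de notre équation de l'accélération a(t) = 3·exp(t/2)/4 1 fois. L'intégrale de l'accélération, avec v(0) = 3/2, donne la vitesse: v(t) = 3·exp(t/2)/2. De l'équation de la vitesse v(t) = 3·exp(t/2)/2, nous substituons t = 2*log(4) pour obtenir v = 6.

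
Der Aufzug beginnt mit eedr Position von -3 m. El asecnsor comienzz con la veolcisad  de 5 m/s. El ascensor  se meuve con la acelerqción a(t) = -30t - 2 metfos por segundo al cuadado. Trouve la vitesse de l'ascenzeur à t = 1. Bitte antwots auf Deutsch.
Ausgehend von der Beschleunigung a(t) = -30·t - 2, nehmen wir 1 Stammfunktion. Die Stammfunktion von der Beschleunigung ist die Geschwindigkeit. Mit v(0) = 5 erhalten wir v(t) = -15·t^2 - 2·t + 5. Mit v(t) = -15·t^2 - 2·t + 5 und Einsetzen von t = 1, finden wir v = -12.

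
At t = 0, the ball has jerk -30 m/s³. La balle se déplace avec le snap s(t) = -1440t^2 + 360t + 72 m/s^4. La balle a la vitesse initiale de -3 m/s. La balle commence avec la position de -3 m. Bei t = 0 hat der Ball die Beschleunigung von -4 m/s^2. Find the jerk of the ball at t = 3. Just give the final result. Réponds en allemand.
Der Ruck bei t = 3 ist j = -11154.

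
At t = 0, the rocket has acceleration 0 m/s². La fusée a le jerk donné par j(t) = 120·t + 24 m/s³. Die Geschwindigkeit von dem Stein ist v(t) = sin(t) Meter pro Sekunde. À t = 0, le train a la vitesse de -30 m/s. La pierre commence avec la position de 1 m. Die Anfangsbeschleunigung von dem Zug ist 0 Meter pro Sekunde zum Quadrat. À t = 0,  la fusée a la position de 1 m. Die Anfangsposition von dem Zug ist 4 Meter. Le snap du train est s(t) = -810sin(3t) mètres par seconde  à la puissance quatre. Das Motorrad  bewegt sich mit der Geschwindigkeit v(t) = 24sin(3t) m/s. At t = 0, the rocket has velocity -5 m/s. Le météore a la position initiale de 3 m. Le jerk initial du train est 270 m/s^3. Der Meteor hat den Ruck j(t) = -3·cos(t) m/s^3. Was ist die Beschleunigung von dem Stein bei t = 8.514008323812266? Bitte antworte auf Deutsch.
Wir müssen unsere Gleichung für die Geschwindigkeit v(t) = sin(t) 1-mal ableiten. Die Ableitung von der Geschwindigkeit ergibt die Beschleunigung: a(t) = cos(t). Aus der Gleichung für die Beschleunigung a(t) = cos(t), setzen wir t = 8.514008323812266 ein und erhalten a = -0.613137936519564.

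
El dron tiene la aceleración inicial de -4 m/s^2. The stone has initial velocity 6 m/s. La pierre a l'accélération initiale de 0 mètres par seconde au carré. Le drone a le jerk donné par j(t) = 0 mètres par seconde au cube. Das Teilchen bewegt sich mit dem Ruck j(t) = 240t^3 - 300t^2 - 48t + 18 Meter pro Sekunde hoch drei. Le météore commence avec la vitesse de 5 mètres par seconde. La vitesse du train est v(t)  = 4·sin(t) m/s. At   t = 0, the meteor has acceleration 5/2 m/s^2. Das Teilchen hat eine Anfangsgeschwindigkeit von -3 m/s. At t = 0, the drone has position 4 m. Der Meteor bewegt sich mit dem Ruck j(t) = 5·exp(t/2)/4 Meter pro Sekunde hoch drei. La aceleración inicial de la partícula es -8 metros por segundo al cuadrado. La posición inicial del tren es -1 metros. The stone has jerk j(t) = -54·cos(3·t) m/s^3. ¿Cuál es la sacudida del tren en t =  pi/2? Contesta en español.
Para resolver esto, necesitamos tomar 2 derivadas de nuestra ecuación de la velocidad v(t) = 4·sin(t). Tomando d/dt de v(t), encontramos a(t) = 4·cos(t). Tomando d/dt de a(t), encontramos j(t) = -4·sin(t). Usando j(t) = -4·sin(t) y sustituyendo t = pi/2, encontramos j = -4.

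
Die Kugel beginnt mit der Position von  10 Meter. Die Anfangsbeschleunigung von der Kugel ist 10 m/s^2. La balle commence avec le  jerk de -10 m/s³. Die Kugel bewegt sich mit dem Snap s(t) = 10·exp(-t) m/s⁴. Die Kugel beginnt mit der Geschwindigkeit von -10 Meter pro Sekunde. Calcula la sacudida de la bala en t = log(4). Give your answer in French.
En partant du snap s(t) = 10·exp(-t), nous prenons 1 intégrale. La primitive du snap, avec j(0) = -10, donne le jerk: j(t) = -10·exp(-t). Nous avons le jerk j(t) = -10·exp(-t). En substituant t = log(4): j(log(4)) = -5/2.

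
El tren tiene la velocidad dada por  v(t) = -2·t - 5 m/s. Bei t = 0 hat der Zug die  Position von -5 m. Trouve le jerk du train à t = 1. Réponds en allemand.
Um dies zu lösen, müssen wir 2 Ableitungen unserer Gleichung für die Geschwindigkeit v(t) = -2·t - 5 nehmen. Durch Ableiten von der Geschwindigkeit erhalten wir die Beschleunigung: a(t) = -2. Die Ableitung von der Beschleunigung ergibt den Ruck: j(t) = 0. Wir haben den Ruck j(t) = 0. Durch Einsetzen von t = 1: j(1) = 0.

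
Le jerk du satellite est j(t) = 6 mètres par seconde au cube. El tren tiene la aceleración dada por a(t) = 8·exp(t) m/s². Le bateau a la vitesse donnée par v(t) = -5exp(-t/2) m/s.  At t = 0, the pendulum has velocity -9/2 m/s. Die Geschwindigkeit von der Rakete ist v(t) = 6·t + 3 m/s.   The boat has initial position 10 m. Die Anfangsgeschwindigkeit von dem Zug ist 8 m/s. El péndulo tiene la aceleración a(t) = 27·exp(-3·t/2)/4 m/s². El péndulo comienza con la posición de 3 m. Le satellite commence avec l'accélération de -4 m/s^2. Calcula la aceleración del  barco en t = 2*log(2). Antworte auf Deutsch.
Um dies zu lösen, müssen wir 1 Ableitung unserer Gleichung für die Geschwindigkeit v(t) = -5·exp(-t/2) nehmen. Durch Ableiten von der Geschwindigkeit erhalten wir die Beschleunigung: a(t) = 5·exp(-t/2)/2. Mit a(t) = 5·exp(-t/2)/2 und Einsetzen von t = 2*log(2), finden wir a = 5/4.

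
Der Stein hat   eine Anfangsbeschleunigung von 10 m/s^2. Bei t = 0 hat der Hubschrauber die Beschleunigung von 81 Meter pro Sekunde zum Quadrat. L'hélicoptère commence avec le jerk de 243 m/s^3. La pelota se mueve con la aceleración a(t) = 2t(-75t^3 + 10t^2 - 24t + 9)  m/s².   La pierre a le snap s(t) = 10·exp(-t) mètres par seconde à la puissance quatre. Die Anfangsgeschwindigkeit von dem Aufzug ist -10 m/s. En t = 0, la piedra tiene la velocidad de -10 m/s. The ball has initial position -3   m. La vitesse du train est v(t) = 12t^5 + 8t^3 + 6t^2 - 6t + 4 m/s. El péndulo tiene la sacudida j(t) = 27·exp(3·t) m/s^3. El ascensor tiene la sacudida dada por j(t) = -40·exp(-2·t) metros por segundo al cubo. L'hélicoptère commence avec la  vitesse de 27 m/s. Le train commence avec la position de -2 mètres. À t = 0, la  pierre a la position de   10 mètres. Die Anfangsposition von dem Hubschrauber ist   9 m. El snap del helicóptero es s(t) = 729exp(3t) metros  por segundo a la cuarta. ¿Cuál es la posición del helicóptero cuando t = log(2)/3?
Partiendo del snap s(t) = 729·exp(3·t), tomamos 4 integrales. Tomando ∫s(t)dt y aplicando j(0) = 243, encontramos j(t) = 243·exp(3·t). Integrando la sacudida y usando la condición inicial a(0) = 81, obtenemos a(t) = 81·exp(3·t). Integrando la aceleración y usando la condición inicial v(0) = 27, obtenemos v(t) = 27·exp(3·t). La antiderivada de la velocidad es la posición. Usando x(0) = 9, obtenemos x(t) = 9·exp(3·t). De la ecuación de la posición x(t) = 9·exp(3·t), sustituimos t = log(2)/3 para obtener x = 18.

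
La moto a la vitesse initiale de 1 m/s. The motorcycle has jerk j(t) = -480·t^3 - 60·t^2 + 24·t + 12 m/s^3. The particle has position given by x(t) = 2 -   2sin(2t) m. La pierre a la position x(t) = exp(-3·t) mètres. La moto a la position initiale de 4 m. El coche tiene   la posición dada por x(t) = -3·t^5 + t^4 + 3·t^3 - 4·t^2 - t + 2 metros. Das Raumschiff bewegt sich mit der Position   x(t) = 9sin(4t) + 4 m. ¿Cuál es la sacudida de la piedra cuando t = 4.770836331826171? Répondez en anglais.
To solve this, we need to take 3 derivatives of our position equation x(t) = exp(-3·t). Taking d/dt of x(t), we find v(t) = -3·exp(-3·t). Differentiating velocity, we get acceleration: a(t) = 9·exp(-3·t). The derivative of acceleration gives jerk: j(t) = -27·exp(-3·t). From the given jerk equation j(t) = -27·exp(-3·t), we substitute t = 4.770836331826171 to get j = -0.0000164255562275794.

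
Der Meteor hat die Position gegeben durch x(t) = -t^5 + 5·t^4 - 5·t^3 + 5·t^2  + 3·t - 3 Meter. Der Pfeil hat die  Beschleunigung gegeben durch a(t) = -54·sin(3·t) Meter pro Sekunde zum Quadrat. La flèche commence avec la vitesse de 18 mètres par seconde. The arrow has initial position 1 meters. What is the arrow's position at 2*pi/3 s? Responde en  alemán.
Wir müssen unsere Gleichung für die Beschleunigung a(t) = -54·sin(3·t) 2-mal integrieren. Das Integral von der Beschleunigung ist die Geschwindigkeit. Mit v(0) = 18 erhalten wir v(t) = 18·cos(3·t). Die Stammfunktion von der Geschwindigkeit ist die Position. Mit x(0) = 1 erhalten wir x(t) = 6·sin(3·t) + 1. Mit x(t) = 6·sin(3·t) + 1 und Einsetzen von t = 2*pi/3, finden wir x = 1.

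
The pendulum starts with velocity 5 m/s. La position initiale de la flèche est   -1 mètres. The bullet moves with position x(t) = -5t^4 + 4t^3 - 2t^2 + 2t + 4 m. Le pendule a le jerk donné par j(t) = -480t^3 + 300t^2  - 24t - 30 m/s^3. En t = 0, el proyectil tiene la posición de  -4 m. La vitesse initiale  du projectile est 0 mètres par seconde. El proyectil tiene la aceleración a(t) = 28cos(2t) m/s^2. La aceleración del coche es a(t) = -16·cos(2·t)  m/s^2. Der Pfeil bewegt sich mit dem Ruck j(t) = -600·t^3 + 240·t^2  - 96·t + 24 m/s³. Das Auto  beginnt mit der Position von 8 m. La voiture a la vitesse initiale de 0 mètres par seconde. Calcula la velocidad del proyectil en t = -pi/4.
Necesitamos integrar nuestra ecuación de la aceleración a(t) = 28·cos(2·t) 1 vez. La integral de la aceleración, con v(0) = 0, da la velocidad: v(t) = 14·sin(2·t). Usando v(t) = 14·sin(2·t) y sustituyendo t = -pi/4, encontramos v = -14.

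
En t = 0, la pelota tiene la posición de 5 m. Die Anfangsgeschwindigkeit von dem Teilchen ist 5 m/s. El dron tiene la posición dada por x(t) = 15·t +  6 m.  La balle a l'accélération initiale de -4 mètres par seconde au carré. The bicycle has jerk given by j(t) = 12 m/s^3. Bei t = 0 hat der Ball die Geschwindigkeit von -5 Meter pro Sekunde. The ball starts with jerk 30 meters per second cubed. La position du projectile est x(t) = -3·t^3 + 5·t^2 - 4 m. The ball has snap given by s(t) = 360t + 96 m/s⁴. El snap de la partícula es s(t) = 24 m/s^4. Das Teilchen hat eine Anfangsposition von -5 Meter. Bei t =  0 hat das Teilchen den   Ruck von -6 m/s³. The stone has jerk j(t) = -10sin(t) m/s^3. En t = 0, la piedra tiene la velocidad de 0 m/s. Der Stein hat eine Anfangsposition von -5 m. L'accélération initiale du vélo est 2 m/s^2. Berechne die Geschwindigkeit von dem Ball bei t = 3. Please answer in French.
Nous devons trouver l'intégrale de notre équation du snap s(t) = 360·t + 96 3 fois. En intégrant le snap et en utilisant la condition initiale j(0) = 30, nous obtenons j(t) = 180·t^2 + 96·t + 30. En intégrant le jerk et en utilisant la condition initiale a(0) = -4, nous obtenons a(t) = 60·t^3 + 48·t^2 + 30·t - 4. En intégrant l'accélération et en utilisant la condition initiale v(0) = -5, nous obtenons v(t) = 15·t^4 + 16·t^3 + 15·t^2 - 4·t - 5. En utilisant v(t) = 15·t^4 + 16·t^3 + 15·t^2 - 4·t - 5 et en substituant t = 3, nous trouvons v = 1765.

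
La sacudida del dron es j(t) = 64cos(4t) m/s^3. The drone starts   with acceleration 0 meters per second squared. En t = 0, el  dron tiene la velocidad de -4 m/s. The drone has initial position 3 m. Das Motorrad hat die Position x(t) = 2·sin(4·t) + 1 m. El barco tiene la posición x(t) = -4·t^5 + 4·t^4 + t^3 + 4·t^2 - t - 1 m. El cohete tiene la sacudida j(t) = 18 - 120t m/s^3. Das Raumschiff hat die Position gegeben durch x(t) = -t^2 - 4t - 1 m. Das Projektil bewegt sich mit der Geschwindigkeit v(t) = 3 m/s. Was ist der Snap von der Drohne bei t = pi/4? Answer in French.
Pour résoudre ceci, nous devons prendre 1 dérivée de notre équation du jerk j(t) = 64·cos(4·t). En prenant d/dt de j(t), nous trouvons s(t) = -256·sin(4·t). En utilisant s(t) = -256·sin(4·t) et en substituant t = pi/4, nous trouvons s = 0.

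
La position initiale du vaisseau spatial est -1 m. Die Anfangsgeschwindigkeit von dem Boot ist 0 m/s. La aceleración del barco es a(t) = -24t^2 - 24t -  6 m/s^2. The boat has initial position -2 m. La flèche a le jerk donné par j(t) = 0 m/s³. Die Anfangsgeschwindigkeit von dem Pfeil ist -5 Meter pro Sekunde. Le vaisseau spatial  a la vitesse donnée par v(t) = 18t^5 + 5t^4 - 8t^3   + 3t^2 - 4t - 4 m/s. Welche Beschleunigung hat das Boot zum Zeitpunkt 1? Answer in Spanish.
Tenemos la aceleración a(t) = -24·t^2 - 24·t - 6. Sustituyendo t = 1: a(1) = -54.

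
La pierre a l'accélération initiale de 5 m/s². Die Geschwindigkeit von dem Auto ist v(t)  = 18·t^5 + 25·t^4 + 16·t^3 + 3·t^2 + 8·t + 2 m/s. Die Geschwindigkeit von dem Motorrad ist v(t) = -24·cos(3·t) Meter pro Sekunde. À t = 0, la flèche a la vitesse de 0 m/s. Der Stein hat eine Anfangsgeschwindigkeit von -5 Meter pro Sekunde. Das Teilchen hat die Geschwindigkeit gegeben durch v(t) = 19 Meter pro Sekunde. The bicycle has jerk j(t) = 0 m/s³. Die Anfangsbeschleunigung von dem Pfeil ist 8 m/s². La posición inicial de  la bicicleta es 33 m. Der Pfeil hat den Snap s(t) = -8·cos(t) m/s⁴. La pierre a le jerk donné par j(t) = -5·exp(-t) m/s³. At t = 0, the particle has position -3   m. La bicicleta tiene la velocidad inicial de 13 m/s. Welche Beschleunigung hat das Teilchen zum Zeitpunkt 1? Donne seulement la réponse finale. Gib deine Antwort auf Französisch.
À t = 1, a = 0.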